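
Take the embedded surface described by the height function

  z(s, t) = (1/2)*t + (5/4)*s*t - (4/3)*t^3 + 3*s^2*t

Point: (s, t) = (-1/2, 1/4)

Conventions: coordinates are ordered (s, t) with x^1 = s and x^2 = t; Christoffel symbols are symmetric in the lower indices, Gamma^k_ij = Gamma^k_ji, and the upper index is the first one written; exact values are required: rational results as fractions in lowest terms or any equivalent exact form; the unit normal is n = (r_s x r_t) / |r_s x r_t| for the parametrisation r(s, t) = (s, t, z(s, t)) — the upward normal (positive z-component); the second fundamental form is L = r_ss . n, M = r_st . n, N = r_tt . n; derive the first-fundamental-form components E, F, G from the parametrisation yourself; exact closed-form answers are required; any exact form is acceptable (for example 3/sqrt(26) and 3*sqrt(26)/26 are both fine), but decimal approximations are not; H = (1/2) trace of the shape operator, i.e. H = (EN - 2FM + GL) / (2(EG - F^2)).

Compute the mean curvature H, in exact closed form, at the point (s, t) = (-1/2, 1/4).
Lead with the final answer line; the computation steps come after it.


Answer: H = -232*sqrt(341)/10571

z_s = -7/16, z_t = 3/8, z_ss = 3/2, z_st = -7/4, z_tt = -2
E = 305/256, F = -21/128, G = 73/64; answer radicand W^2 = 341/256
unnormalised second-form numerators: l = 3/2, m = -7/4, n = -2; L = l/sqrt(341/256), and similarly M = m/sqrt(W^2), N = n/sqrt(W^2)
H = (E*n - 2*F*m + G*l) / (2*(EG - F^2)*sqrt(W^2)); E*n - 2*F*m + G*l = -319/256, EG - F^2 = 341/256, so H = (-29/62)/sqrt(341/256)


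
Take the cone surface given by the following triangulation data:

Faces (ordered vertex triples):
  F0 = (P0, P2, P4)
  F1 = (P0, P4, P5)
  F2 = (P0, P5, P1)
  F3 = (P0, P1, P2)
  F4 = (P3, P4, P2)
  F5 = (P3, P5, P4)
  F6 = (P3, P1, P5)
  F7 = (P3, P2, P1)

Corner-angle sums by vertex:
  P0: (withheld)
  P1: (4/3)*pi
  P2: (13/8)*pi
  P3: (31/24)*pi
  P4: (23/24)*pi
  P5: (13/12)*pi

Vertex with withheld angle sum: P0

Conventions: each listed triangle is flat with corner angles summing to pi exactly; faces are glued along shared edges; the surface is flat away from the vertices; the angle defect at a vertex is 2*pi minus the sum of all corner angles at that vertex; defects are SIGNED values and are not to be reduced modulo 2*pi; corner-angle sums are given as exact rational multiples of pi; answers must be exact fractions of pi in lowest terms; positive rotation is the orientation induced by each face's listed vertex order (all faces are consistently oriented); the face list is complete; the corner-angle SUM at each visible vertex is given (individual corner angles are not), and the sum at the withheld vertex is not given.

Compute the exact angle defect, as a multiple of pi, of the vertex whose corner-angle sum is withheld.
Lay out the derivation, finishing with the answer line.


V = 6, E = 12, F = 8; chi = V - E + F = 2
Gauss-Bonnet: total defect = 2*pi*chi = 4*pi; visible defects sum to (89/24)*pi

Answer: defect(P0) = (7/24)*pi


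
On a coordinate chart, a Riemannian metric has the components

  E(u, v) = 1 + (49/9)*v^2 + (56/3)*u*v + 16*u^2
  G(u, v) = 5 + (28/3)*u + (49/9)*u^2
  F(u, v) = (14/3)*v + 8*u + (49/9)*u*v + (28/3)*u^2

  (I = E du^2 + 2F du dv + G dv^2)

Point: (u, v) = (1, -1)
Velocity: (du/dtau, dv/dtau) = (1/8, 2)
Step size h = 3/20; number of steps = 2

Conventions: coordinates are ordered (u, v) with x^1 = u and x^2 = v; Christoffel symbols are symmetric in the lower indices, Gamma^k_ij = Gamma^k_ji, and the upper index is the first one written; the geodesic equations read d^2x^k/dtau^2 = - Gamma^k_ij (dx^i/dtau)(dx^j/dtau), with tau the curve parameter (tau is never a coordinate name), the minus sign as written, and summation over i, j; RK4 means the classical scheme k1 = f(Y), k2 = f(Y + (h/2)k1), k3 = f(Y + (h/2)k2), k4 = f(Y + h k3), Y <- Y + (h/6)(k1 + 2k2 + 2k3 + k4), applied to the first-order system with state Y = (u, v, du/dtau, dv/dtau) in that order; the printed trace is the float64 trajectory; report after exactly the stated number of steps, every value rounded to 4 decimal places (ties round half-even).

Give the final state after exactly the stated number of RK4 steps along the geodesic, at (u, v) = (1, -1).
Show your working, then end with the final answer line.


f(Y) = (du/dtau, dv/dtau, -Gamma^u_ij Y'^i Y'^j, -Gamma^v_ij Y'^i Y'^j) with the Gammas evaluated at the stage position; h = 0.150000; intermediate values shown to 6 dp
step 0: u = 1.0000, v = -1.0000, du/dtau = 0.1250, dv/dtau = 2.0000
step 1:
  k1: at (u, v) = (1.000000, -1.000000), (du/dtau, dv/dtau) = (0.125000, 2.000000); Gamma_uuu = 0.295567, Gamma_uuv = 0.172414, Gamma_uvv = 0.000000, Gamma_vuu = 0.768473, Gamma_vuv = 0.448276, Gamma_vvv = 0.000000; k1 = (0.125000, 2.000000, -0.090825, -0.236145)
  k2: at (u, v) = (1.009375, -0.850000), (du/dtau, dv/dtau) = (0.118188, 1.982289); Gamma_uuu = 0.339708, Gamma_uuv = 0.198163, Gamma_uvv = 0.000000, Gamma_vuu = 0.720243, Gamma_vuv = 0.420142, Gamma_vvv = 0.000000; k2 = (0.118188, 1.982289, -0.097598, -0.206925)
  k3: at (u, v) = (1.008864, -0.851328), (du/dtau, dv/dtau) = (0.117680, 1.984481); Gamma_uuu = 0.339299, Gamma_uuv = 0.197924, Gamma_uvv = 0.000000, Gamma_vuu = 0.720984, Gamma_vuv = 0.420574, Gamma_vvv = 0.000000; k3 = (0.117680, 1.984481, -0.097143, -0.206421)
  k4: at (u, v) = (1.017652, -0.702328), (du/dtau, dv/dtau) = (0.110429, 1.969037); Gamma_uuu = 0.373407, Gamma_uuv = 0.217821, Gamma_uvv = 0.000000, Gamma_vuu = 0.671704, Gamma_vuv = 0.391827, Gamma_vvv = 0.000000; k4 = (0.110429, 1.969037, -0.099279, -0.178587)
  Y <- Y + (h/6)(k1 + 2k2 + 2k3 + k4): u = 1.0177, v = -0.7024, du/dtau = 0.1105, dv/dtau = 1.9690
step 2:
  k1: at (u, v) = (1.017679, -0.702436), (du/dtau, dv/dtau) = (0.110510, 1.968964); Gamma_uuu = 0.373387, Gamma_uuv = 0.217809, Gamma_uvv = 0.000000, Gamma_vuu = 0.671717, Gamma_vuv = 0.391835, Gamma_vvv = 0.000000; k1 = (0.110510, 1.968964, -0.099347, -0.178723)
  k2: at (u, v) = (1.025967, -0.554763), (du/dtau, dv/dtau) = (0.103059, 1.955560); Gamma_uuu = 0.398508, Gamma_uuv = 0.232463, Gamma_uvv = 0.000000, Gamma_vuu = 0.623264, Gamma_vuv = 0.363571, Gamma_vvv = 0.000000; k2 = (0.103059, 1.955560, -0.097933, -0.153167)
  k3: at (u, v) = (1.025409, -0.555769), (du/dtau, dv/dtau) = (0.103165, 1.957477); Gamma_uuu = 0.398383, Gamma_uuv = 0.232390, Gamma_uvv = 0.000000, Gamma_vuu = 0.623902, Gamma_vuv = 0.363943, Gamma_vvv = 0.000000; k3 = (0.103165, 1.957477, -0.098100, -0.153632)
  k4: at (u, v) = (1.033154, -0.408814), (du/dtau, dv/dtau) = (0.095795, 1.945920); Gamma_uuu = 0.416084, Gamma_uuv = 0.242715, Gamma_uvv = 0.000000, Gamma_vuu = 0.577345, Gamma_vuv = 0.336785, Gamma_vvv = 0.000000; k4 = (0.095795, 1.945920, -0.094308, -0.130858)
  Y <- Y + (h/6)(k1 + 2k2 + 2k3 + k4): u = 1.0331, v = -0.4089, du/dtau = 0.0959, dv/dtau = 1.9459

Answer: u = 1.0331, v = -0.4089, du/dtau = 0.0959, dv/dtau = 1.9459


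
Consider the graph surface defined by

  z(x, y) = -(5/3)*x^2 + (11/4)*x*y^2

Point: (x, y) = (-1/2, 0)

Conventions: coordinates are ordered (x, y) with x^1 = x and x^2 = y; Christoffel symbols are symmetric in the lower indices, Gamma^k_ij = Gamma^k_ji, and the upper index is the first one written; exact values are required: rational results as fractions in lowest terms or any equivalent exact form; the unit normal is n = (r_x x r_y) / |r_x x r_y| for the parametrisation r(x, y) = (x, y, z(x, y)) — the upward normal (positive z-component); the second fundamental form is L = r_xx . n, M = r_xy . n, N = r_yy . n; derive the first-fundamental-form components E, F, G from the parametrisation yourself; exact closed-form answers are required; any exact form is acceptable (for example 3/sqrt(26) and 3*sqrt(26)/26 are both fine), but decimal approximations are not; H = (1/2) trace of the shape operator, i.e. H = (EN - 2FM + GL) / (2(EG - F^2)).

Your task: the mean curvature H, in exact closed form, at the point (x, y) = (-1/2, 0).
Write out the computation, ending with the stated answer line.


z_x = 5/3, z_y = 0, z_xx = -10/3, z_xy = 0, z_yy = -11/4
E = 34/9, F = 0, G = 1; answer radicand W^2 = 34/9
unnormalised second-form numerators: l = -10/3, m = 0, n = -11/4; L = l/sqrt(34/9), and similarly M = m/sqrt(W^2), N = n/sqrt(W^2)
H = (E*n - 2*F*m + G*l) / (2*(EG - F^2)*sqrt(W^2)); E*n - 2*F*m + G*l = -247/18, EG - F^2 = 34/9, so H = (-247/136)/sqrt(34/9)

Answer: H = -741*sqrt(34)/4624


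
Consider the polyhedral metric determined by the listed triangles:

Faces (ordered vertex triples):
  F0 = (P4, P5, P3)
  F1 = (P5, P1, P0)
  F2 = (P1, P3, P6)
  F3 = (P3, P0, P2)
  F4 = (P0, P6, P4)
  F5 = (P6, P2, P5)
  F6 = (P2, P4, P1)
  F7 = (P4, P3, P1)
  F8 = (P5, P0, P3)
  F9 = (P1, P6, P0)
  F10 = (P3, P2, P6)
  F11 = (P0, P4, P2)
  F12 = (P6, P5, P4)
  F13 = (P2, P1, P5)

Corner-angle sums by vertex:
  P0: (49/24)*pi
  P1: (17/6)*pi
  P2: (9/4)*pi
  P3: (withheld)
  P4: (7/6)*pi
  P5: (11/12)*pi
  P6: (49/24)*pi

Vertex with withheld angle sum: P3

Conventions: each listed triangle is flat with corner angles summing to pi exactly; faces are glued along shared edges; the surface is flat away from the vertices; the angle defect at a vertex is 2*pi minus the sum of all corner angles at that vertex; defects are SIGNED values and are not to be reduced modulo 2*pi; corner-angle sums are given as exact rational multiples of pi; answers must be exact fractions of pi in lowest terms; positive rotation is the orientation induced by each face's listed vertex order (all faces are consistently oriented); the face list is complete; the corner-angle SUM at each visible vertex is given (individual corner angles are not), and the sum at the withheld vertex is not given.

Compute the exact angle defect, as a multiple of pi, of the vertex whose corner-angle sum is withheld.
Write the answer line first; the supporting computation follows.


Answer: defect(P3) = (-3/4)*pi

V = 7, E = 21, F = 14; chi = V - E + F = 0
Gauss-Bonnet: total defect = 2*pi*chi = 0; visible defects sum to (3/4)*pi


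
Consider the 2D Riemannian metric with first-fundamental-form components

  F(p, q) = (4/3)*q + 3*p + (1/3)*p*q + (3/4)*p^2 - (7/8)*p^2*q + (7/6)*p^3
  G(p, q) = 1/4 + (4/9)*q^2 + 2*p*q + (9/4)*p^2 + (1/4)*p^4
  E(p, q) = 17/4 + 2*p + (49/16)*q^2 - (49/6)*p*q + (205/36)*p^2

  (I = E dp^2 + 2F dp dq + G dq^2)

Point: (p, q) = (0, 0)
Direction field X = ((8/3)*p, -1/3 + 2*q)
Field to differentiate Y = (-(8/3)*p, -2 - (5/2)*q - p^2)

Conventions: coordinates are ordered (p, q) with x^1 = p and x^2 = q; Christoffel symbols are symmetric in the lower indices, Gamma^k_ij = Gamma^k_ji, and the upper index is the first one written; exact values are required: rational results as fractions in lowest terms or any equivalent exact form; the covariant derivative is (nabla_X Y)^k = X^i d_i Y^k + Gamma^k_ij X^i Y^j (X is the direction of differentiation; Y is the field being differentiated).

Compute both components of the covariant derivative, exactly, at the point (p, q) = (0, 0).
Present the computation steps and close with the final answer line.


E = 17/4, F = 0, G = 1/4 at the point
E_p = 2, E_q = 0, F_p = 3, F_q = 4/3, G_p = 0, G_q = 0
EG - F^2 = 17/16;  g^inv = (16/17) * [[1/4, 0], [0, 17/4]]
first-kind symbols [ij,l] = (1/2)(d_i g_jl + d_j g_il - d_l g_ij): [pp,p] = E_p/2 = 1, [pp,q] = F_p - E_q/2 = 3, [pq,p] = E_q/2 = 0, [pq,q] = G_p/2 = 0, [qq,p] = F_q - G_p/2 = 4/3, [qq,q] = G_q/2 = 0
Gamma^p_ij = (G*[ij,p] - F*[ij,q])/(EG - F^2), Gamma^q_ij = (E*[ij,q] - F*[ij,p])/(EG - F^2)
Gamma_ppp = 4/17, Gamma_ppq = 0, Gamma_pqq = 16/51, Gamma_qpp = 12, Gamma_qpq = 0, Gamma_qqq = 0
X = (0, -1/3), Y = (0, -2) at the point

Answer: (nabla_X Y)^p = 32/153, (nabla_X Y)^q = 5/6


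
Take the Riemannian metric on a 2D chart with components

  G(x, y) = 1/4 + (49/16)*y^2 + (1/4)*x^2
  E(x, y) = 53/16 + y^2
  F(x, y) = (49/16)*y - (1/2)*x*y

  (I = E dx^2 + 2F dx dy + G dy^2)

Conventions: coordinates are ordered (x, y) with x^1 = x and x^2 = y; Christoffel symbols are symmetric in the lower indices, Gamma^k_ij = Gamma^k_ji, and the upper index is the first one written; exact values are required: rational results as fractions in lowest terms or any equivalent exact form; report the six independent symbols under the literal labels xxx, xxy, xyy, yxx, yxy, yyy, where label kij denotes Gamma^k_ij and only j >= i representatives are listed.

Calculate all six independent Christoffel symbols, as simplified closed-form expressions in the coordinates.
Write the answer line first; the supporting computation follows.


Answer: Gamma_xxx = (-48*x*y^2 + 294*y^2)/(53*x^2 + 196*x*y^2 + 196*y^4 + 65*y^2 + 53), Gamma_xxy = (24*x^2*y - 49*x*y + 196*y^3 + 16*y)/(53*x^2 + 196*x*y^2 + 196*y^4 + 65*y^2 + 53), Gamma_xyy = (-12*x^3 + 49*x^2 - 49*x*y^2 - 12*x + 49)/(53*x^2 + 196*x*y^2 + 196*y^4 + 65*y^2 + 53), Gamma_yxx = (-96*y^3 - 318*y)/(53*x^2 + 196*x*y^2 + 196*y^4 + 65*y^2 + 53), Gamma_yxy = (48*x*y^2 + 53*x - 196*y^2)/(53*x^2 + 196*x*y^2 + 196*y^4 + 65*y^2 + 53), Gamma_yyy = (-24*x^2*y + 245*x*y + 196*y^3 + 49*y)/(53*x^2 + 196*x*y^2 + 196*y^4 + 65*y^2 + 53)

E = 53/16 + y^2; F = (49/16)*y - (1/2)*x*y; G = 1/4 + (49/16)*y^2 + (1/4)*x^2
Gamma^k_ij = (1/2) g^{kl} (d_i g_jl + d_j g_il - d_l g_ij), with g^inv = (1/(EG-F^2)) [[G, -F], [-F, E]]
first partials: E_x = 0, E_y = 2*y, F_x = -(1/2)*y, F_y = 49/16 - (1/2)*x, G_x = (1/2)*x, G_y = (49/8)*y
D = EG - F^2 = 53/64 + (65/64)*y^2 + (53/64)*x^2 + (49/16)*x*y^2 + (49/16)*y^4
expanded: Gamma^x_xx = (G E_x - 2F F_x + F E_y)/(2D), Gamma^x_xy = (G E_y - F G_x)/(2D), Gamma^x_yy = (2G F_y - G G_x - F G_y)/(2D), Gamma^y_xx = (2E F_x - E E_y - F E_x)/(2D), Gamma^y_xy = (E G_x - F E_y)/(2D), Gamma^y_yy = (E G_y - 2F F_y + F G_x)/(2D); substitute and cancel common factors


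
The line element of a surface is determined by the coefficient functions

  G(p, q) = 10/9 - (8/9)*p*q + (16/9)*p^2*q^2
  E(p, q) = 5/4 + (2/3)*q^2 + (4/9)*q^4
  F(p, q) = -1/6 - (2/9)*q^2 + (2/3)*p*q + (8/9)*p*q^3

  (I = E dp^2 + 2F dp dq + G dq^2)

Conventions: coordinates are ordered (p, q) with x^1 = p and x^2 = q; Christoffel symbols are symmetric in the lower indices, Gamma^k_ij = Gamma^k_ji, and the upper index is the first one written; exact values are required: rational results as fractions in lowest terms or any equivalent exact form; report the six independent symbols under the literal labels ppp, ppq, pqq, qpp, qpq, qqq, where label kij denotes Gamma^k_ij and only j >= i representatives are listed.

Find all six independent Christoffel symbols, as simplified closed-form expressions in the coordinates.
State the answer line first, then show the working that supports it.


Answer: Gamma_ppp = 0, Gamma_ppq = (32*q^3 + 24*q)/(64*p^2*q^2 - 32*p*q + 16*q^4 + 24*q^2 + 49), Gamma_pqq = (32*p*q^2 + 24*p)/(64*p^2*q^2 - 32*p*q + 16*q^4 + 24*q^2 + 49), Gamma_qpp = 0, Gamma_qpq = (64*p*q^2 - 16*q)/(64*p^2*q^2 - 32*p*q + 16*q^4 + 24*q^2 + 49), Gamma_qqq = (64*p^2*q - 16*p)/(64*p^2*q^2 - 32*p*q + 16*q^4 + 24*q^2 + 49)

E = 5/4 + (2/3)*q^2 + (4/9)*q^4; F = -1/6 - (2/9)*q^2 + (2/3)*p*q + (8/9)*p*q^3; G = 10/9 - (8/9)*p*q + (16/9)*p^2*q^2
Gamma^k_ij = (1/2) g^{kl} (d_i g_jl + d_j g_il - d_l g_ij), with g^inv = (1/(EG-F^2)) [[G, -F], [-F, E]]
first partials: E_p = 0, E_q = (4/3)*q + (16/9)*q^3, F_p = (2/3)*q + (8/9)*q^3, F_q = -(4/9)*q + (2/3)*p + (8/3)*p*q^2, G_p = -(8/9)*q + (32/9)*p*q^2, G_q = -(8/9)*p + (32/9)*p^2*q
D = EG - F^2 = 49/36 + (2/3)*q^2 - (8/9)*p*q + (4/9)*q^4 + (16/9)*p^2*q^2
expanded: Gamma^p_pp = (G E_p - 2F F_p + F E_q)/(2D), Gamma^p_pq = (G E_q - F G_p)/(2D), Gamma^p_qq = (2G F_q - G G_p - F G_q)/(2D), Gamma^q_pp = (2E F_p - E E_q - F E_p)/(2D), Gamma^q_pq = (E G_p - F E_q)/(2D), Gamma^q_qq = (E G_q - 2F F_q + F G_p)/(2D); substitute and cancel common factors


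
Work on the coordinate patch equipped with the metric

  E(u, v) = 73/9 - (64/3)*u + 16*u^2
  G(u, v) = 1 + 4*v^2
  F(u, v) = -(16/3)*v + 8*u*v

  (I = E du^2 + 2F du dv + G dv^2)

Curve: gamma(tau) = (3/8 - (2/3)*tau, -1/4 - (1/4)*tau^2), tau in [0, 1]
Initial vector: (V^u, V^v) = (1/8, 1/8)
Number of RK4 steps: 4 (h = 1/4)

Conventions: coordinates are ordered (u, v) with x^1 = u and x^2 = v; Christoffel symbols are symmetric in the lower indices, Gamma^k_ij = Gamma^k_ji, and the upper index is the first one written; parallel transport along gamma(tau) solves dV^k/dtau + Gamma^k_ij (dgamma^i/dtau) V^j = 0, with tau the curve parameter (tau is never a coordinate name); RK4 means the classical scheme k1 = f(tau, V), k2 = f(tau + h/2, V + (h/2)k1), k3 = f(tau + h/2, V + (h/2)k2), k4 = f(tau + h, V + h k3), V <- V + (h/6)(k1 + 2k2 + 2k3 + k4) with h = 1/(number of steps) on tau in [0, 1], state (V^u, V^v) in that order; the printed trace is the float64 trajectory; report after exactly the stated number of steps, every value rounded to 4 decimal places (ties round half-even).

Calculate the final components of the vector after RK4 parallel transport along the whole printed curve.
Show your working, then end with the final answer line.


gamma'(tau) = (-2/3, -(1/2)*tau); f(tau, V)^k = -Gamma^k_ij(gamma(tau)) gamma'^i(tau) V^j; h = 1/4; intermediate values shown to 6 dp
curve data and Christoffel symbols at the stage parameters:
  tau = 0.000000: gamma = (0.375000, -0.250000), gamma' = (-0.666667, 0.000000); Gamma_uuu = -1.787234, Gamma_uuv = 0.000000, Gamma_uvv = -0.893617, Gamma_vuu = -0.765957, Gamma_vuv = 0.000000, Gamma_vvv = -0.382979
  tau = 0.125000: gamma = (0.291667, -0.253906), gamma' = (-0.666667, -0.062500); Gamma_uuu = -1.710438, Gamma_uuv = 0.000000, Gamma_uvv = -0.855219, Gamma_vuu = -0.579055, Gamma_vuv = 0.000000, Gamma_vvv = -0.289527
  tau = 0.250000: gamma = (0.208333, -0.265625), gamma' = (-0.666667, -0.125000); Gamma_uuu = -1.579324, Gamma_uuv = 0.000000, Gamma_uvv = -0.789662, Gamma_vuu = -0.457645, Gamma_vuv = 0.000000, Gamma_vvv = -0.228822
  tau = 0.375000: gamma = (0.125000, -0.285156), gamma' = (-0.666667, -0.187500); Gamma_uuu = -1.439717, Gamma_uuv = 0.000000, Gamma_uvv = -0.719859, Gamma_vuu = -0.378964, Gamma_vuv = 0.000000, Gamma_vvv = -0.189482
  tau = 0.500000: gamma = (0.041667, -0.312500), gamma' = (-0.666667, -0.250000); Gamma_uuu = -1.308793, Gamma_uuv = 0.000000, Gamma_uvv = -0.654397, Gamma_vuu = -0.327198, Gamma_vuv = 0.000000, Gamma_vvv = -0.163599
  tau = 0.625000: gamma = (-0.041667, -0.347656), gamma' = (-0.666667, -0.312500); Gamma_uuu = -1.191573, Gamma_uuv = 0.000000, Gamma_uvv = -0.595786, Gamma_vuu = -0.292417, Gamma_vuv = 0.000000, Gamma_vvv = -0.146209
  tau = 0.750000: gamma = (-0.125000, -0.390625), gamma' = (-0.666667, -0.375000); Gamma_uuu = -1.088377, Gamma_uuv = 0.000000, Gamma_uvv = -0.544188, Gamma_vuu = -0.268514, Gamma_vuv = 0.000000, Gamma_vvv = -0.134257
  tau = 0.875000: gamma = (-0.208333, -0.441406), gamma' = (-0.666667, -0.437500); Gamma_uuu = -0.997907, Gamma_uuv = 0.000000, Gamma_uvv = -0.498954, Gamma_vuu = -0.251704, Gamma_vuv = 0.000000, Gamma_vvv = -0.125852
  tau = 1.000000: gamma = (-0.291667, -0.500000), gamma' = (-0.666667, -0.500000); Gamma_uuu = -0.918469, Gamma_uuv = 0.000000, Gamma_uvv = -0.459235, Gamma_vuu = -0.239601, Gamma_vuv = 0.000000, Gamma_vvv = -0.119800
step 0: V^u = 0.1250, V^v = 0.1250
step 1: k1 = (-0.148936, -0.063830), k2 = (-0.127563, -0.043185), k3 = (-0.130747, -0.044263), k4 = (-0.108441, -0.031423); V <- V + (h/6)(k1 + 2k2 + 2k3 + k4): V^u = 0.0928, V^v = 0.1137
step 2: k1 = (-0.108882, -0.031551), k2 = (-0.090779, -0.023895), k3 = (-0.093081, -0.024501), k4 = (-0.078230, -0.019557); V <- V + (h/6)(k1 + 2k2 + 2k3 + k4): V^u = 0.0696, V^v = 0.1076
step 3: k1 = (-0.078356, -0.019589), k2 = (-0.067108, -0.016469), k3 = (-0.068297, -0.016760), k4 = (-0.059234, -0.014614); V <- V + (h/6)(k1 + 2k2 + 2k3 + k4): V^u = 0.0526, V^v = 0.1034
step 4: k1 = (-0.059275, -0.014624), k2 = (-0.052244, -0.013178), k3 = (-0.052868, -0.013335), k4 = (-0.047098, -0.012286); V <- V + (h/6)(k1 + 2k2 + 2k3 + k4): V^u = 0.0394, V^v = 0.1001

Answer: V^u = 0.0394, V^v = 0.1001


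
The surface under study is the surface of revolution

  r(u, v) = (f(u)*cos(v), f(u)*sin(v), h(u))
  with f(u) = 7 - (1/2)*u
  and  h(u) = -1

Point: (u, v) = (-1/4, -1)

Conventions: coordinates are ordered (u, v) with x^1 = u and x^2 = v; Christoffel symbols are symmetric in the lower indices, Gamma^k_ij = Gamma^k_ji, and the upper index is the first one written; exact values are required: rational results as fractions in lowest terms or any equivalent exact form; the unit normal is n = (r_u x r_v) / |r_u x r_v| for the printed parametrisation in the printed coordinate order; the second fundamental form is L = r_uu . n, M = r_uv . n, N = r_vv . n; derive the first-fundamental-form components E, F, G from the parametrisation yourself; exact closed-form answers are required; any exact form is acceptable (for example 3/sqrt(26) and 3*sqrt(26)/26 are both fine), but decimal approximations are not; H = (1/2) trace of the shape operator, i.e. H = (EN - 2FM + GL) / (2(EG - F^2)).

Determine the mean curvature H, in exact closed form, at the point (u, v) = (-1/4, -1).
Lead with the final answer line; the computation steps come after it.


Answer: H = 0

f = 57/8, f' = -1/2, f'' = 0, h' = 0, h'' = 0
E = 1/4, F = 0, G = 3249/64; answer radicand W^2 = 1/4
unnormalised second-form numerators: l = 0, m = 0, n = 0; L = l/sqrt(1/4), and similarly M = m/sqrt(W^2), N = n/sqrt(W^2)
H = (E*n - 2*F*m + G*l) / (2*(EG - F^2)*sqrt(W^2)); E*n - 2*F*m + G*l = 0, EG - F^2 = 3249/256, so H = (0)/sqrt(1/4)


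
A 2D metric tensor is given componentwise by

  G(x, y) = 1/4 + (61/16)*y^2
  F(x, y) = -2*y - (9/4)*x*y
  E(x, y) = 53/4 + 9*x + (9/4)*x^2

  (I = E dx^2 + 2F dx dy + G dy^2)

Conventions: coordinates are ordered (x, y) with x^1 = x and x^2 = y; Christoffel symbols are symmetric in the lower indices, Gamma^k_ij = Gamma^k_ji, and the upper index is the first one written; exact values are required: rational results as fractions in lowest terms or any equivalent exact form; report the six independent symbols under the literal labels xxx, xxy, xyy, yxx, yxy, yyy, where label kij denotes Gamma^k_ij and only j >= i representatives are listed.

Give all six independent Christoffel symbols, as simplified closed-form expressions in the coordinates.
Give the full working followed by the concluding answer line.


E = 53/4 + 9*x + (9/4)*x^2; F = -2*y - (9/4)*x*y; G = 1/4 + (61/16)*y^2
Gamma^k_ij = (1/2) g^{kl} (d_i g_jl + d_j g_il - d_l g_ij), with g^inv = (1/(EG-F^2)) [[G, -F], [-F, E]]
first partials: E_x = 9 + (9/2)*x, E_y = 0, F_x = -(9/4)*y, F_y = -2 - (9/4)*x, G_x = 0, G_y = (61/8)*y
D = EG - F^2 = 53/16 + (9/4)*x + (2977/64)*y^2 + (9/16)*x^2 + (405/16)*x*y^2 + (225/64)*x^2*y^2
expanded: Gamma^x_xx = (G E_x - 2F F_x + F E_y)/(2D), Gamma^x_xy = (G E_y - F G_x)/(2D), Gamma^x_yy = (2G F_y - G G_x - F G_y)/(2D), Gamma^y_xx = (2E F_x - E E_y - F E_x)/(2D), Gamma^y_xy = (E G_x - F E_y)/(2D), Gamma^y_yy = (E G_y - 2F F_y + F G_x)/(2D); substitute and cancel common factors

Answer: Gamma_xxx = (225*x*y^2 + 36*x + 810*y^2 + 72)/(225*x^2*y^2 + 36*x^2 + 1620*x*y^2 + 144*x + 2977*y^2 + 212), Gamma_xxy = 0, Gamma_xyy = (-36*x - 32)/(225*x^2*y^2 + 36*x^2 + 1620*x*y^2 + 144*x + 2977*y^2 + 212), Gamma_yxx = (-360*x*y - 1332*y)/(225*x^2*y^2 + 36*x^2 + 1620*x*y^2 + 144*x + 2977*y^2 + 212), Gamma_yxy = 0, Gamma_yyy = (225*x^2*y + 1620*x*y + 2977*y)/(225*x^2*y^2 + 36*x^2 + 1620*x*y^2 + 144*x + 2977*y^2 + 212)


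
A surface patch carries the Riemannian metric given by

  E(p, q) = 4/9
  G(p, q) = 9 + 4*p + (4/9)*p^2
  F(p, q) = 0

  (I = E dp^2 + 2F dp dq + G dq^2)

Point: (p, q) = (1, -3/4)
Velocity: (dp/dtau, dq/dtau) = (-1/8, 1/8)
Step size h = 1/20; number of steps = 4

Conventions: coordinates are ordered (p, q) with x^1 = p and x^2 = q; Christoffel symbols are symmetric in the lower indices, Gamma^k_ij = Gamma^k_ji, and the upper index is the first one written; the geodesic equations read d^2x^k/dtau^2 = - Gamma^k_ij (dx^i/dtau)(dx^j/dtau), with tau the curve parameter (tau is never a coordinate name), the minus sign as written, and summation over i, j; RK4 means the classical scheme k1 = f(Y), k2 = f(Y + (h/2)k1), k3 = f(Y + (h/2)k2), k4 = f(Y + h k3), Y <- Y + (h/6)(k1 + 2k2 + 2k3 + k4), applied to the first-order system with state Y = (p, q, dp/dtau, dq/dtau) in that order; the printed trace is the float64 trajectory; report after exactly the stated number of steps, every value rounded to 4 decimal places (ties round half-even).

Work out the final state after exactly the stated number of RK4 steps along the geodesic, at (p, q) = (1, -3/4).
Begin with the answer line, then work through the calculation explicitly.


Answer: p = 0.9767, q = -0.7249, dp/dtau = -0.1077, dq/dtau = 0.1261

f(Y) = (dp/dtau, dq/dtau, -Gamma^p_ij Y'^i Y'^j, -Gamma^q_ij Y'^i Y'^j) with the Gammas evaluated at the stage position; h = 0.050000; intermediate values shown to 6 dp
step 0: p = 1.0000, q = -0.7500, dp/dtau = -0.1250, dq/dtau = 0.1250
step 1:
  k1: at (p, q) = (1.000000, -0.750000), (dp/dtau, dq/dtau) = (-0.125000, 0.125000); Gamma_ppp = 0.000000, Gamma_ppq = 0.000000, Gamma_pqq = -5.500000, Gamma_qpp = 0.000000, Gamma_qpq = 0.181818, Gamma_qqq = 0.000000; k1 = (-0.125000, 0.125000, 0.085938, 0.005682)
  k2: at (p, q) = (0.996875, -0.746875), (dp/dtau, dq/dtau) = (-0.122852, 0.125142); Gamma_ppp = 0.000000, Gamma_ppq = 0.000000, Gamma_pqq = -5.496875, Gamma_qpp = 0.000000, Gamma_qpq = 0.181922, Gamma_qqq = 0.000000; k2 = (-0.122852, 0.125142, 0.086084, 0.005594)
  k3: at (p, q) = (0.996929, -0.746871), (dp/dtau, dq/dtau) = (-0.122848, 0.125140); Gamma_ppp = 0.000000, Gamma_ppq = 0.000000, Gamma_pqq = -5.496929, Gamma_qpp = 0.000000, Gamma_qpq = 0.181920, Gamma_qqq = 0.000000; k3 = (-0.122848, 0.125140, 0.086082, 0.005593)
  k4: at (p, q) = (0.993858, -0.743743), (dp/dtau, dq/dtau) = (-0.120696, 0.125280); Gamma_ppp = 0.000000, Gamma_ppq = 0.000000, Gamma_pqq = -5.493858, Gamma_qpp = 0.000000, Gamma_qpq = 0.182021, Gamma_qqq = 0.000000; k4 = (-0.120696, 0.125280, 0.086226, 0.005505)
  Y <- Y + (h/6)(k1 + 2k2 + 2k3 + k4): p = 0.9939, q = -0.7437, dp/dtau = -0.1207, dq/dtau = 0.1253
step 2:
  k1: at (p, q) = (0.993858, -0.743743), (dp/dtau, dq/dtau) = (-0.120696, 0.125280); Gamma_ppp = 0.000000, Gamma_ppq = 0.000000, Gamma_pqq = -5.493858, Gamma_qpp = 0.000000, Gamma_qpq = 0.182021, Gamma_qqq = 0.000000; k1 = (-0.120696, 0.125280, 0.086226, 0.005505)
  k2: at (p, q) = (0.990840, -0.740611), (dp/dtau, dq/dtau) = (-0.118540, 0.125417); Gamma_ppp = 0.000000, Gamma_ppq = 0.000000, Gamma_pqq = -5.490840, Gamma_qpp = 0.000000, Gamma_qpq = 0.182121, Gamma_qqq = 0.000000; k2 = (-0.118540, 0.125417, 0.086368, 0.005415)
  k3: at (p, q) = (0.990894, -0.740608), (dp/dtau, dq/dtau) = (-0.118537, 0.125415); Gamma_ppp = 0.000000, Gamma_ppq = 0.000000, Gamma_pqq = -5.490894, Gamma_qpp = 0.000000, Gamma_qpq = 0.182120, Gamma_qqq = 0.000000; k3 = (-0.118537, 0.125415, 0.086366, 0.005415)
  k4: at (p, q) = (0.987931, -0.737472), (dp/dtau, dq/dtau) = (-0.116378, 0.125550); Gamma_ppp = 0.000000, Gamma_ppq = 0.000000, Gamma_pqq = -5.487931, Gamma_qpp = 0.000000, Gamma_qpq = 0.182218, Gamma_qqq = 0.000000; k4 = (-0.116378, 0.125550, 0.086506, 0.005325)
  Y <- Y + (h/6)(k1 + 2k2 + 2k3 + k4): p = 0.9879, q = -0.7375, dp/dtau = -0.1164, dq/dtau = 0.1256
step 3:
  k1: at (p, q) = (0.987931, -0.737472), (dp/dtau, dq/dtau) = (-0.116378, 0.125550); Gamma_ppp = 0.000000, Gamma_ppq = 0.000000, Gamma_pqq = -5.487931, Gamma_qpp = 0.000000, Gamma_qpq = 0.182218, Gamma_qqq = 0.000000; k1 = (-0.116378, 0.125550, 0.086506, 0.005325)
  k2: at (p, q) = (0.985021, -0.734333), (dp/dtau, dq/dtau) = (-0.114215, 0.125684); Gamma_ppp = 0.000000, Gamma_ppq = 0.000000, Gamma_pqq = -5.485021, Gamma_qpp = 0.000000, Gamma_qpq = 0.182315, Gamma_qqq = 0.000000; k2 = (-0.114215, 0.125684, 0.086643, 0.005234)
  k3: at (p, q) = (0.985075, -0.734330), (dp/dtau, dq/dtau) = (-0.114211, 0.125681); Gamma_ppp = 0.000000, Gamma_ppq = 0.000000, Gamma_pqq = -5.485075, Gamma_qpp = 0.000000, Gamma_qpq = 0.182313, Gamma_qqq = 0.000000; k3 = (-0.114211, 0.125681, 0.086641, 0.005234)
  k4: at (p, q) = (0.982220, -0.731188), (dp/dtau, dq/dtau) = (-0.112045, 0.125812); Gamma_ppp = 0.000000, Gamma_ppq = 0.000000, Gamma_pqq = -5.482220, Gamma_qpp = 0.000000, Gamma_qpq = 0.182408, Gamma_qqq = 0.000000; k4 = (-0.112045, 0.125812, 0.086776, 0.005143)
  Y <- Y + (h/6)(k1 + 2k2 + 2k3 + k4): p = 0.9822, q = -0.7312, dp/dtau = -0.1120, dq/dtau = 0.1258
step 4:
  k1: at (p, q) = (0.982220, -0.731188), (dp/dtau, dq/dtau) = (-0.112045, 0.125812); Gamma_ppp = 0.000000, Gamma_ppq = 0.000000, Gamma_pqq = -5.482220, Gamma_qpp = 0.000000, Gamma_qpq = 0.182408, Gamma_qqq = 0.000000; k1 = (-0.112045, 0.125812, 0.086776, 0.005143)
  k2: at (p, q) = (0.979419, -0.728043), (dp/dtau, dq/dtau) = (-0.109876, 0.125941); Gamma_ppp = 0.000000, Gamma_ppq = 0.000000, Gamma_pqq = -5.479419, Gamma_qpp = 0.000000, Gamma_qpq = 0.182501, Gamma_qqq = 0.000000; k2 = (-0.109876, 0.125941, 0.086909, 0.005051)
  k3: at (p, q) = (0.979473, -0.728040), (dp/dtau, dq/dtau) = (-0.109873, 0.125938); Gamma_ppp = 0.000000, Gamma_ppq = 0.000000, Gamma_pqq = -5.479473, Gamma_qpp = 0.000000, Gamma_qpq = 0.182499, Gamma_qqq = 0.000000; k3 = (-0.109873, 0.125938, 0.086907, 0.005051)
  k4: at (p, q) = (0.976726, -0.724891), (dp/dtau, dq/dtau) = (-0.107700, 0.126065); Gamma_ppp = 0.000000, Gamma_ppq = 0.000000, Gamma_pqq = -5.476726, Gamma_qpp = 0.000000, Gamma_qpq = 0.182591, Gamma_qqq = 0.000000; k4 = (-0.107700, 0.126065, 0.087038, 0.004958)
  Y <- Y + (h/6)(k1 + 2k2 + 2k3 + k4): p = 0.9767, q = -0.7249, dp/dtau = -0.1077, dq/dtau = 0.1261


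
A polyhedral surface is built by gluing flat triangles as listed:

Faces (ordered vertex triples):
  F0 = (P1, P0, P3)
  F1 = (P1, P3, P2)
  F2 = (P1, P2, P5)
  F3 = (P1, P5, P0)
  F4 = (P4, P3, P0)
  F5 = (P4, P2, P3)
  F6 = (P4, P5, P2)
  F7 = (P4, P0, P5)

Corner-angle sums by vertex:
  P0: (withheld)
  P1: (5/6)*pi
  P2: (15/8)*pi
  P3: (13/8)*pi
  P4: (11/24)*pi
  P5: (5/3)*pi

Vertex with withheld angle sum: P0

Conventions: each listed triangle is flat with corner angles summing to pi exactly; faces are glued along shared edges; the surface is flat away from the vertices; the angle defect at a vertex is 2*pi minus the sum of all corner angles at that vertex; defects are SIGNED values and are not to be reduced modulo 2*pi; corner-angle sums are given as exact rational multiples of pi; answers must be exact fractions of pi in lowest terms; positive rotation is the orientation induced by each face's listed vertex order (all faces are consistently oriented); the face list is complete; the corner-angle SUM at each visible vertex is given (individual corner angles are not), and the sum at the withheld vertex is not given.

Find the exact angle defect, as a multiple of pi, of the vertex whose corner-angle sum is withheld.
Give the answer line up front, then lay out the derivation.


Answer: defect(P0) = (11/24)*pi

V = 6, E = 12, F = 8; chi = V - E + F = 2
Gauss-Bonnet: total defect = 2*pi*chi = 4*pi; visible defects sum to (85/24)*pi


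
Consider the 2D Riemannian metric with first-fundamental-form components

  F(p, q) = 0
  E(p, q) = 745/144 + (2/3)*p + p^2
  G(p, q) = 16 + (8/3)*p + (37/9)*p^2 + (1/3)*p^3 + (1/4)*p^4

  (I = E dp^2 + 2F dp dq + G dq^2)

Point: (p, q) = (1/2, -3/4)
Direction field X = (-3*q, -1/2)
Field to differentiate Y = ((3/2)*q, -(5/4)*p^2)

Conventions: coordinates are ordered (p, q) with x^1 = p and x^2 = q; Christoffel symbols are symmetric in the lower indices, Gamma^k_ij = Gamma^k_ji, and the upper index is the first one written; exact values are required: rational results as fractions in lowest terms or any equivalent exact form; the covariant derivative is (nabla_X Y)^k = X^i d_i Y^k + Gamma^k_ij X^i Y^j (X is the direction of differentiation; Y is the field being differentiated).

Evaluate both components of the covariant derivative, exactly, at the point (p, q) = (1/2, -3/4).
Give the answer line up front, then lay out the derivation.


Answer: (nabla_X Y)^p = -32191/26528, (nabla_X Y)^q = -585/206

E = 829/144, F = 0, G = 10609/576 at the point
E_p = 5/3, E_q = 0, F_p = 0, F_q = 0, G_p = 515/72, G_q = 0
EG - F^2 = 8794861/82944;  g^inv = (82944/8794861) * [[10609/576, 0], [0, 829/144]]
first-kind symbols [ij,l] = (1/2)(d_i g_jl + d_j g_il - d_l g_ij): [pp,p] = E_p/2 = 5/6, [pp,q] = F_p - E_q/2 = 0, [pq,p] = E_q/2 = 0, [pq,q] = G_p/2 = 515/144, [qq,p] = F_q - G_p/2 = -515/144, [qq,q] = G_q/2 = 0
Gamma^p_ij = (G*[ij,p] - F*[ij,q])/(EG - F^2), Gamma^q_ij = (E*[ij,q] - F*[ij,p])/(EG - F^2)
Gamma_ppp = 120/829, Gamma_ppq = 0, Gamma_pqq = -515/829, Gamma_qpp = 0, Gamma_qpq = 20/103, Gamma_qqq = 0
X = (9/4, -1/2), Y = (-9/8, -5/16) at the point


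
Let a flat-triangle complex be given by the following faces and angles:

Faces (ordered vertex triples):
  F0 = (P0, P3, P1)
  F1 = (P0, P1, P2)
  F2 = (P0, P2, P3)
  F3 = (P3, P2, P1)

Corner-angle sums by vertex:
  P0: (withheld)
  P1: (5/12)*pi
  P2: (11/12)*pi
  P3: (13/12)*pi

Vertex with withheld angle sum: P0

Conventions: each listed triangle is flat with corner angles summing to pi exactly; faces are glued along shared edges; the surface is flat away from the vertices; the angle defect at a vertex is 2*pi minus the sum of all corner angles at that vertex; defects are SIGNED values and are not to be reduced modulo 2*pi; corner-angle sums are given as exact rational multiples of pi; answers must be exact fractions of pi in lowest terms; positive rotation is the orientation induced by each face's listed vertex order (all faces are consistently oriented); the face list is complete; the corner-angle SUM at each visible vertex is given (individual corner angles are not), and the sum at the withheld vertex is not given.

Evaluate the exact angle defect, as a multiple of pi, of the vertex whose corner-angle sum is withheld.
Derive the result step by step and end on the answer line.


V = 4, E = 6, F = 4; chi = V - E + F = 2
Gauss-Bonnet: total defect = 2*pi*chi = 4*pi; visible defects sum to (43/12)*pi

Answer: defect(P0) = (5/12)*pi


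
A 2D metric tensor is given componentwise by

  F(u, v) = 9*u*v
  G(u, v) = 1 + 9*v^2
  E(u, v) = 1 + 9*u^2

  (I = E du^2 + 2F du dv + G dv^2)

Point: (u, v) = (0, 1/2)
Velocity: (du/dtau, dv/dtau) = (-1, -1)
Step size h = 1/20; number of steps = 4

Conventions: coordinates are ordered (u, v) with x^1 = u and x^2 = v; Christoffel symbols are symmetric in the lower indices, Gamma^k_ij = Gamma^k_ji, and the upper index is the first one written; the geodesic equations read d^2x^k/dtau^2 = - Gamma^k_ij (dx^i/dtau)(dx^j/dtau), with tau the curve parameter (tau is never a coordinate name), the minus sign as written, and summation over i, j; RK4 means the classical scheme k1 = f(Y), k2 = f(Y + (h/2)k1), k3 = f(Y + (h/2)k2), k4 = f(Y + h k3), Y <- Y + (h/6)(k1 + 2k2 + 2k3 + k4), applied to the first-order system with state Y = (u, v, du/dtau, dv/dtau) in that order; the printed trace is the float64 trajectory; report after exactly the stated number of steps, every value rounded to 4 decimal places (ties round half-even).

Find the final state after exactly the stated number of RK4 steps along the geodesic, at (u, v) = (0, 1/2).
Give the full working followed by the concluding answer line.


f(Y) = (du/dtau, dv/dtau, -Gamma^u_ij Y'^i Y'^j, -Gamma^v_ij Y'^i Y'^j) with the Gammas evaluated at the stage position; h = 0.050000; intermediate values shown to 6 dp
step 0: u = 0.0000, v = 0.5000, du/dtau = -1.0000, dv/dtau = -1.0000
step 1:
  k1: at (u, v) = (0.000000, 0.500000), (du/dtau, dv/dtau) = (-1.000000, -1.000000); Gamma_uuu = 0.000000, Gamma_uuv = 0.000000, Gamma_uvv = 0.000000, Gamma_vuu = 1.384615, Gamma_vuv = 0.000000, Gamma_vvv = 1.384615; k1 = (-1.000000, -1.000000, 0.000000, -2.769231)
  k2: at (u, v) = (-0.025000, 0.475000), (du/dtau, dv/dtau) = (-1.000000, -1.069231); Gamma_uuu = -0.074105, Gamma_uuv = 0.000000, Gamma_uvv = -0.074105, Gamma_vuu = 1.407987, Gamma_vuv = 0.000000, Gamma_vvv = 1.407987; k2 = (-1.000000, -1.069231, 0.158825, -3.017674)
  k3: at (u, v) = (-0.025000, 0.473269), (du/dtau, dv/dtau) = (-0.996029, -1.075442); Gamma_uuu = -0.074467, Gamma_uuv = 0.000000, Gamma_uvv = -0.074467, Gamma_vuu = 1.409715, Gamma_vuv = 0.000000, Gamma_vvv = 1.409715; k3 = (-0.996029, -1.075442, 0.160003, -3.028983)
  k4: at (u, v) = (-0.049801, 0.446228), (du/dtau, dv/dtau) = (-0.992000, -1.151449); Gamma_uuu = -0.159257, Gamma_uuv = 0.000000, Gamma_uvv = -0.159257, Gamma_vuu = 1.426967, Gamma_vuv = 0.000000, Gamma_vvv = 1.426967; k4 = (-0.992000, -1.151449, 0.367868, -3.296150)
  Y <- Y + (h/6)(k1 + 2k2 + 2k3 + k4): u = -0.0499, v = 0.4463, du/dtau = -0.9916, dv/dtau = -1.1513
step 2:
  k1: at (u, v) = (-0.049867, 0.446327), (du/dtau, dv/dtau) = (-0.991621, -1.151322); Gamma_uuu = -0.159419, Gamma_uuv = 0.000000, Gamma_uvv = -0.159419, Gamma_vuu = 1.426851, Gamma_vuv = 0.000000, Gamma_vvv = 1.426851; k1 = (-0.991621, -1.151322, 0.368076, -3.294392)
  k2: at (u, v) = (-0.074658, 0.417544), (du/dtau, dv/dtau) = (-0.982419, -1.233682); Gamma_uuu = -0.256531, Gamma_uuv = 0.000000, Gamma_uvv = -0.256531, Gamma_vuu = 1.434722, Gamma_vuv = 0.000000, Gamma_vvv = 1.434722; k2 = (-0.982419, -1.233682, 0.638024, -3.568323)
  k3: at (u, v) = (-0.074428, 0.415485), (du/dtau, dv/dtau) = (-0.975670, -1.240531); Gamma_uuu = -0.257287, Gamma_uuv = 0.000000, Gamma_uvv = -0.257287, Gamma_vuu = 1.436281, Gamma_vuv = 0.000000, Gamma_vvv = 1.436281; k3 = (-0.975670, -1.240531, 0.640864, -3.577558)
  k4: at (u, v) = (-0.098651, 0.384300), (du/dtau, dv/dtau) = (-0.959577, -1.330200); Gamma_uuu = -0.367373, Gamma_uuv = 0.000000, Gamma_uvv = -0.367373, Gamma_vuu = 1.431127, Gamma_vuv = 0.000000, Gamma_vvv = 1.431127; k4 = (-0.959577, -1.330200, 0.988316, -3.850050)
  Y <- Y + (h/6)(k1 + 2k2 + 2k3 + k4): u = -0.0988, v = 0.3844, du/dtau = -0.9590, dv/dtau = -1.3300
step 3:
  k1: at (u, v) = (-0.098762, 0.384410), (du/dtau, dv/dtau) = (-0.959003, -1.329958); Gamma_uuu = -0.367642, Gamma_uuv = 0.000000, Gamma_uvv = -0.367642, Gamma_vuu = 1.430969, Gamma_vuv = 0.000000, Gamma_vvv = 1.430969; k1 = (-0.959003, -1.329958, 0.988395, -3.847122)
  k2: at (u, v) = (-0.122737, 0.351162), (du/dtau, dv/dtau) = (-0.934293, -1.426136); Gamma_uuu = -0.491952, Gamma_uuv = 0.000000, Gamma_uvv = -0.491952, Gamma_vuu = 1.407518, Gamma_vuv = 0.000000, Gamma_vvv = 1.407518; k2 = (-0.934293, -1.426136, 1.429989, -4.091325)
  k3: at (u, v) = (-0.122119, 0.348757), (du/dtau, dv/dtau) = (-0.923253, -1.432241); Gamma_uuu = -0.493101, Gamma_uuv = 0.000000, Gamma_uvv = -0.493101, Gamma_vuu = 1.408233, Gamma_vuv = 0.000000, Gamma_vvv = 1.408233; k3 = (-0.923253, -1.432241, 1.431822, -4.089100)
  k4: at (u, v) = (-0.144925, 0.312798), (du/dtau, dv/dtau) = (-0.887411, -1.534413); Gamma_uuu = -0.630224, Gamma_uuv = 0.000000, Gamma_uvv = -0.630224, Gamma_vuu = 1.360247, Gamma_vuv = 0.000000, Gamma_vvv = 1.360247; k4 = (-0.887411, -1.534413, 1.980115, -4.273788)
  Y <- Y + (h/6)(k1 + 2k2 + 2k3 + k4): u = -0.1451, v = 0.3129, du/dtau = -0.8866, dv/dtau = -1.5340
step 4:
  k1: at (u, v) = (-0.145108, 0.312901), (du/dtau, dv/dtau) = (-0.886568, -1.533972); Gamma_uuu = -0.630699, Gamma_uuv = 0.000000, Gamma_uvv = -0.630699, Gamma_vuu = 1.359999, Gamma_vuv = 0.000000, Gamma_vvv = 1.359999; k1 = (-0.886568, -1.533972, 1.979812, -4.269137)
  k2: at (u, v) = (-0.167272, 0.274552), (du/dtau, dv/dtau) = (-0.837073, -1.640701); Gamma_uuu = -0.779933, Gamma_uuv = 0.000000, Gamma_uvv = -0.779933, Gamma_vuu = 1.280142, Gamma_vuv = 0.000000, Gamma_vvv = 1.280142; k2 = (-0.837073, -1.640701, 2.645992, -4.342998)
  k3: at (u, v) = (-0.166035, 0.271884), (du/dtau, dv/dtau) = (-0.820418, -1.642547); Gamma_uuu = -0.780975, Gamma_uuv = 0.000000, Gamma_uvv = -0.780975, Gamma_vuu = 1.278855, Gamma_vuv = 0.000000, Gamma_vvv = 1.278855; k3 = (-0.820418, -1.642547, 2.632702, -4.311079)
  k4: at (u, v) = (-0.186129, 0.230774), (du/dtau, dv/dtau) = (-0.754933, -1.749526); Gamma_uuu = -0.935266, Gamma_uuv = 0.000000, Gamma_uvv = -0.935266, Gamma_vuu = 1.159600, Gamma_vuv = 0.000000, Gamma_vvv = 1.159600; k4 = (-0.754933, -1.749526, 3.395732, -4.210235)
  Y <- Y + (h/6)(k1 + 2k2 + 2k3 + k4): u = -0.1864, v = 0.2308, du/dtau = -0.7538, dv/dtau = -1.7489

Answer: u = -0.1864, v = 0.2308, du/dtau = -0.7538, dv/dtau = -1.7489


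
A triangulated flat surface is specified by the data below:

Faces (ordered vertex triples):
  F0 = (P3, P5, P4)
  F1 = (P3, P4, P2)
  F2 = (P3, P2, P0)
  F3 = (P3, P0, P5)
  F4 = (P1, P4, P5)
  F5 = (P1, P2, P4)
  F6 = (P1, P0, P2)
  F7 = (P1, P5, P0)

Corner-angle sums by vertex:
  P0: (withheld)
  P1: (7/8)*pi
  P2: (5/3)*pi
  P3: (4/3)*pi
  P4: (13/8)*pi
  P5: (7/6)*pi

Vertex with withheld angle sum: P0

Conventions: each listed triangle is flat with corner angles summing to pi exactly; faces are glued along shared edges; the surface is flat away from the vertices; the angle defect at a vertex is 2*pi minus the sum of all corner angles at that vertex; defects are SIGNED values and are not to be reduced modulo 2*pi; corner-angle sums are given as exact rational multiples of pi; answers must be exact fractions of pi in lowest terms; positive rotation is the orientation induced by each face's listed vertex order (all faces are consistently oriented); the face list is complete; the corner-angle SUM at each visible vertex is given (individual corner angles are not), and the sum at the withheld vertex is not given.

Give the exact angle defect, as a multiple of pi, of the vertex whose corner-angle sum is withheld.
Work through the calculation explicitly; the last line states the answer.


V = 6, E = 12, F = 8; chi = V - E + F = 2
Gauss-Bonnet: total defect = 2*pi*chi = 4*pi; visible defects sum to (10/3)*pi

Answer: defect(P0) = (2/3)*pi
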